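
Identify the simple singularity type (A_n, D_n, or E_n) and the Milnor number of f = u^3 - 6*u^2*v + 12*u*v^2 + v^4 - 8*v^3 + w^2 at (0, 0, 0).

The Hessian of f at 0 is [[0, 0, 0], [0, 0, 0], [0, 0, 2]] with rank 1, so corank 2. A Groebner basis of the Jacobian ideal J(f) in C{u,v,w} is {v^3, u^2 - 4*u*v + 4*v^2, w}; counting standard monomials gives mu = 6. Corank 2; j^3 = (u - 2*v)^3 is a perfect cube, so E-series; the 4-jet and mu = 6 give E_6.

Type E_6, Milnor number mu = 6.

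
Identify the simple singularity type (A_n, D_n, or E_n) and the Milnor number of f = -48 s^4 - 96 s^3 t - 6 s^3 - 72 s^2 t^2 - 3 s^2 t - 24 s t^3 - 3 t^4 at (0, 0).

Type D_{5}, Milnor number mu = 5.

The Hessian of f at 0 has rank 0. Corank 2; j^3 = -3*s^2*(2*s + t) has shape L^2 M (L != M), so D-series; mu = 5 gives D_5.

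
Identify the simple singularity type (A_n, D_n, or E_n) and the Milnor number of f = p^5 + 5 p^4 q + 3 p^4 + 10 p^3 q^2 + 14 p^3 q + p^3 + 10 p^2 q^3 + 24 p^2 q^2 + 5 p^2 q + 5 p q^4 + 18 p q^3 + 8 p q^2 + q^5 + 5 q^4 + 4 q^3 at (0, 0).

The Hessian of f at 0 is [[0, 0], [0, 0]] with rank 0, so corank 2. A Groebner basis of the Jacobian ideal J(f) in C{p,q} is {p*q^2 + 2*p*q/3 + 4*q^2/3, -p*q/3 + q^3 - 2*q^2/3, p^2 + 8*p*q/3 + 4*q^2/3}; counting standard monomials gives mu = 5. Corank 2; j^3 = (p + q)*(p + 2*q)^2 has shape L^2 M (L != M), so D-series; mu = 5 gives D_5.

Type D_5, Milnor number mu = 5.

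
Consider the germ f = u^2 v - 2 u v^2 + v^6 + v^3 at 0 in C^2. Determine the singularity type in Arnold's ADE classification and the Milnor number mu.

Type D7, Milnor number mu = 7.

The Hessian of f at 0 has rank 0. Corank 2; j^3 = v*(u - v)^2 has shape L^2 M (L != M), so D-series; mu = 7 gives D_7.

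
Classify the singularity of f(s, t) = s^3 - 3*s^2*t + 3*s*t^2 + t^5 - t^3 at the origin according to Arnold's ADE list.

The Hessian of f at 0 is [[0, 0], [0, 0]] with rank 0, so corank 2. A Groebner basis of the Jacobian ideal J(f) in C{s,t} is {t^4, s^2 - 2*s*t + t^2}; counting standard monomials gives mu = 8. Corank 2; j^3 = (s - t)^3 is a perfect cube, so E-series; the 5-jet and mu = 8 give E_8.

E_{8}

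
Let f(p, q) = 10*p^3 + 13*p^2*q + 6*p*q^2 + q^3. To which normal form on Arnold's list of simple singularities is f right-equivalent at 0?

The Hessian of f at 0 is [[0, 0], [0, 0]] with rank 0, so corank 2. A Groebner basis of the Jacobian ideal J(f) in C{p,q} is {q^3, p^2 - 3*q^2/11, p*q + 6*q^2/11}; counting standard monomials gives mu = 4. Corank 2; j^3 = (2*p + q)*(5*p^2 + 4*p*q + q^2) splits into three distinct lines over C (the quadratic factor has nonzero discriminant), so D_4.

D_4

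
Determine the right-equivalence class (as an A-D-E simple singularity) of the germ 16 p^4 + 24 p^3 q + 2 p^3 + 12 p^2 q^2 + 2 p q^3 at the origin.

The Hessian of f at 0 is [[0, 0], [0, 0]] with rank 0, so corank 2. A Groebner basis of the Jacobian ideal J(f) in C{p,q} is {3*p^2/4 + q^4 + q^3/4, p^3, p^2*q - p^2/4 - q^3/12, p^2 + p*q^2 + q^3/3}; counting standard monomials gives mu = 7. Corank 2; j^3 = 2*p^3 is a perfect cube, so E-series; the 4-jet and mu = 7 give E_7.

E_{7}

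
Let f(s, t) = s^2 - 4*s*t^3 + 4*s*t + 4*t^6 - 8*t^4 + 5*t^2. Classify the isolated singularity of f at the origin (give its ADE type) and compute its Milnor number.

Type A_1, Milnor number mu = 1.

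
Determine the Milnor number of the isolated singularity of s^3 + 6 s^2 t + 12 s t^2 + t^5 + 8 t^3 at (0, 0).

8

The Hessian of f at 0 is [[0, 0], [0, 0]] with rank 0, so corank 2. A Groebner basis of the Jacobian ideal J(f) in C{s,t} is {t^4, s^2 + 4*s*t + 4*t^2}; counting standard monomials gives mu = 8. Corank 2; j^3 = (s + 2*t)^3 is a perfect cube, so E-series; the 5-jet and mu = 8 give E_8.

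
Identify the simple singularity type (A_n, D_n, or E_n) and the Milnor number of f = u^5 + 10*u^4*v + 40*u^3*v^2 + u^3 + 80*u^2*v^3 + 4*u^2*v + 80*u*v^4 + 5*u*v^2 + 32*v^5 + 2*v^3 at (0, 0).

Type D6, Milnor number mu = 6.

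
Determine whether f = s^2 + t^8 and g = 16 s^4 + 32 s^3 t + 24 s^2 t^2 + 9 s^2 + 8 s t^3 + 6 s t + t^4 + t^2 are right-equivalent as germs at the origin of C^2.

The Hessian of f at 0 is [[2, 0], [0, 0]] with rank 1, so corank 1. A Groebner basis of the Jacobian ideal J(f) in C{s,t} is {t^7, s}; counting standard monomials gives mu = 7. Corank 1: A-series; mu = 7 gives A_7. The Hessian of g at 0 is [[18, 6], [6, 2]] with rank 1, so corank 1. A Groebner basis of the Jacobian ideal J(g) in C{s,t} is {t^3, s + t/3}; counting standard monomials gives mu = 3. Corank 1: A-series; mu = 3 gives A_3. f is A_7 but g is A_3, hence not right-equivalent.

No.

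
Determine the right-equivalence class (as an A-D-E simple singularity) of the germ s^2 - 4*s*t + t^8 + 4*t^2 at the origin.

The Hessian of f at 0 has rank 1. Corank 1: A-series; mu = 7 gives A_7.

A_7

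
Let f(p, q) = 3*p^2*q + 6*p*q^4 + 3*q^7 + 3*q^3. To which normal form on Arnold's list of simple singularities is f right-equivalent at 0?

D4

The Hessian of f at 0 is [[0, 0], [0, 0]] with rank 0, so corank 2. A Groebner basis of the Jacobian ideal J(f) in C{p,q} is {q^3, p^2 + 3*q^2, p*q}; counting standard monomials gives mu = 4. Corank 2; j^3 = 3*q*(p^2 + q^2) splits into three distinct lines over C (the quadratic factor has nonzero discriminant), so D_4.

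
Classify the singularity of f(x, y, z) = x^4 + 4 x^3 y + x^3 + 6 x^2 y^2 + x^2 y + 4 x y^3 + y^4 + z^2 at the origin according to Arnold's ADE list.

D_5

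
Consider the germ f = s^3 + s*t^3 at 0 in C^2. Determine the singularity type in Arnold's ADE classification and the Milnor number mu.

The Hessian of f at 0 has rank 0. Corank 2; j^3 = s^3 is a perfect cube, so E-series; the 4-jet and mu = 7 give E_7.

Type E_{7}, Milnor number mu = 7.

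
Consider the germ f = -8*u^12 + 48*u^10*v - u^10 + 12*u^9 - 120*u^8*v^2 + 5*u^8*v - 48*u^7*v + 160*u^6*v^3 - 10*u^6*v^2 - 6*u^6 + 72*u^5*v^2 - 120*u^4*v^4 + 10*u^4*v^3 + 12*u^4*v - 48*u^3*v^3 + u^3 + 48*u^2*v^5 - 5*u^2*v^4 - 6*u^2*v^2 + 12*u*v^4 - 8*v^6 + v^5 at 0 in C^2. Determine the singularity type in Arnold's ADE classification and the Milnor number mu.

Type E_8, Milnor number mu = 8.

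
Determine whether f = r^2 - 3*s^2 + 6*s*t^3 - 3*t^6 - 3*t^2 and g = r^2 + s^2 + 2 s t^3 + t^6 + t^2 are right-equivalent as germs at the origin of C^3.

Yes.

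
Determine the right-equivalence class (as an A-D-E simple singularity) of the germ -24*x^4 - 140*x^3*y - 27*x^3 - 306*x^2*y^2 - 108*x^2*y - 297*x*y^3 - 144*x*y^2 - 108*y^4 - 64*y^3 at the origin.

The Hessian of f at 0 is [[0, 0], [0, 0]] with rank 0, so corank 2. A Groebner basis of the Jacobian ideal J(f) in C{x,y} is {19683*x^2/4 + 13122*x*y + y^4 + 27*y^3/4 + 8748*y^2, x^3 + 459*x^2 + 1224*x*y + 3*y^3 + 816*y^2, x^2*y - 891*x^2/4 - 594*x*y - 25*y^3/12 - 396*y^2, 81*x^2 + x*y^2 + 216*x*y + 13*y^3/9 + 144*y^2}; counting standard monomials gives mu = 7. Corank 2; j^3 = -(3*x + 4*y)^3 is a perfect cube, so E-series; the 4-jet and mu = 7 give E_7.

E_{7}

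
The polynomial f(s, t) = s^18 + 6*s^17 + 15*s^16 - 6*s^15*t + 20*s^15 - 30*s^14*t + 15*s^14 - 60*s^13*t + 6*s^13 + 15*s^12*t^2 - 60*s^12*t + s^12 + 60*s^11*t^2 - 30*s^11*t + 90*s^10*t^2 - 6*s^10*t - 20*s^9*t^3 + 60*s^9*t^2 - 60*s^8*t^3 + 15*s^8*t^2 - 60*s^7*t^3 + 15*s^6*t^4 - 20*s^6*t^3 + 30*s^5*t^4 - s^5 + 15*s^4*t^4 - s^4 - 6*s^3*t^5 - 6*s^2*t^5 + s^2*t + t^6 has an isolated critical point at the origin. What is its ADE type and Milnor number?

The Hessian of f at 0 has rank 0. Corank 2; j^3 = s^2*t has shape L^2 M (L != M), so D-series; mu = 7 gives D_7.

Type D_{7}, Milnor number mu = 7.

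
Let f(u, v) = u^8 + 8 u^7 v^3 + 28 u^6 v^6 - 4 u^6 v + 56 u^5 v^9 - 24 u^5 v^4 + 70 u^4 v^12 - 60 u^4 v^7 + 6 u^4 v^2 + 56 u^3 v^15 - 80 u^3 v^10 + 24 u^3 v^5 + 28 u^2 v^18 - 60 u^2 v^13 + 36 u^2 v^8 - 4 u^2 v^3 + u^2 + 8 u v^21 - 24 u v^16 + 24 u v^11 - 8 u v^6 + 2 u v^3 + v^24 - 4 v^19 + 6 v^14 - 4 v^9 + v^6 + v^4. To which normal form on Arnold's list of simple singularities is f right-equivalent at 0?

A_{3}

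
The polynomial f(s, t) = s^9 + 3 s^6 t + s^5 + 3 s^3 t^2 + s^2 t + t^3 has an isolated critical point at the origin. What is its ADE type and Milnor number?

Type D_{4}, Milnor number mu = 4.

The Hessian of f at 0 is [[0, 0], [0, 0]] with rank 0, so corank 2. A Groebner basis of the Jacobian ideal J(f) in C{s,t} is {t^3, s^2 + 3*t^2, s*t}; counting standard monomials gives mu = 4. Corank 2; j^3 = t*(s^2 + t^2) splits into three distinct lines over C (the quadratic factor has nonzero discriminant), so D_4.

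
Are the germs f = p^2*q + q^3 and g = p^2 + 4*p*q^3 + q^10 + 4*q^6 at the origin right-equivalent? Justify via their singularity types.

No.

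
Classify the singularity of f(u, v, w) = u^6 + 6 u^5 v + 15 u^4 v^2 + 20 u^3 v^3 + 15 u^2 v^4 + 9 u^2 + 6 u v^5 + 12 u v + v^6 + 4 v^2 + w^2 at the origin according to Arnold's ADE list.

A_5

The Hessian of f at 0 is [[18, 12, 0], [12, 8, 0], [0, 0, 2]] with rank 2, so corank 1. A Groebner basis of the Jacobian ideal J(f) in C{u,v,w} is {v^5, u + 2*v/3, w}; counting standard monomials gives mu = 5. Corank 1: A-series; mu = 5 gives A_5.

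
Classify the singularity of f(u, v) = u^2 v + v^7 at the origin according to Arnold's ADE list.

D_8

The Hessian of f at 0 has rank 0. Corank 2; j^3 = u^2*v has shape L^2 M (L != M), so D-series; mu = 8 gives D_8.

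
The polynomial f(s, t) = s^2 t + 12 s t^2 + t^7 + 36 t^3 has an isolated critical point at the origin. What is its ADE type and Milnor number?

The Hessian of f at 0 has rank 0. Corank 2; j^3 = t*(s + 6*t)^2 has shape L^2 M (L != M), so D-series; mu = 8 gives D_8.

Type D8, Milnor number mu = 8.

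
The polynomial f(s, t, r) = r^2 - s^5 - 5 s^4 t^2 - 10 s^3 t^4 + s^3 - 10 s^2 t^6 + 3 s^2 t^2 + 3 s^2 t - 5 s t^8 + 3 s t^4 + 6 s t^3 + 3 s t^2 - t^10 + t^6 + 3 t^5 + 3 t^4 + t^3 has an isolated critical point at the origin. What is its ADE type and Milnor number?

The Hessian of f at 0 is [[0, 0, 0], [0, 0, 0], [0, 0, 2]] with rank 1, so corank 2. A Groebner basis of the Jacobian ideal J(f) in C{s,t,r} is {-3*s^2/4 + s*t^3 - 3*s*t^2/2 - 3*s*t/2 - 3*t^3/2 - 3*t^2/4, s^2 + 2*s*t^2 + 2*s*t + t^4 + 2*t^3 + t^2, s^3 + 3*s^2/2 + 3*s*t + t^3 + 3*t^2/2, s^2*t - s^2/2 + s*t^2 - s*t - t^2/2, r}; counting standard monomials gives mu = 8. Corank 2; j^3 = (s + t)^3 is a perfect cube, so E-series; the 5-jet and mu = 8 give E_8.

Type E_{8}, Milnor number mu = 8.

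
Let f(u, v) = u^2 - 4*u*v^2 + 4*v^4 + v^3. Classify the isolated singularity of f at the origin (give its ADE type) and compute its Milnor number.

Type A2, Milnor number mu = 2.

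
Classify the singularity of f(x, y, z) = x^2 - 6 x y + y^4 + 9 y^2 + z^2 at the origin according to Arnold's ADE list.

The Hessian of f at 0 has rank 2. Corank 1: A-series; mu = 3 gives A_3.

A_{3}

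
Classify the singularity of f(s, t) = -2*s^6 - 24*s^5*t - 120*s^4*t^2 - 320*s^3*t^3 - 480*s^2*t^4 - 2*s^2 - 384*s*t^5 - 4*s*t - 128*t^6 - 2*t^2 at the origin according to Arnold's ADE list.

The Hessian of f at 0 has rank 1. Corank 1: A-series; mu = 5 gives A_5.

A5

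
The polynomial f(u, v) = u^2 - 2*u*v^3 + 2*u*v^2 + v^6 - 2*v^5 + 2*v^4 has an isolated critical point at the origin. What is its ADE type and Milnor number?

Type A_{3}, Milnor number mu = 3.

The Hessian of f at 0 is [[2, 0], [0, 0]] with rank 1, so corank 1. A Groebner basis of the Jacobian ideal J(f) in C{u,v} is {u^2, u*v, u + v^2}; counting standard monomials gives mu = 3. Corank 1: A-series; mu = 3 gives A_3.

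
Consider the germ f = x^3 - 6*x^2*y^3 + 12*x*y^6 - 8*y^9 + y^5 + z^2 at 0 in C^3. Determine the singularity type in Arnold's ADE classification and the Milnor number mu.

The Hessian of f at 0 is [[0, 0, 0], [0, 0, 0], [0, 0, 2]] with rank 1, so corank 2. A Groebner basis of the Jacobian ideal J(f) in C{x,y,z} is {-x^2/4 + x*y^3, y^4, x^3, x^2*y, z}; counting standard monomials gives mu = 8. Corank 2; j^3 = x^3 is a perfect cube, so E-series; the 5-jet and mu = 8 give E_8.

Type E8, Milnor number mu = 8.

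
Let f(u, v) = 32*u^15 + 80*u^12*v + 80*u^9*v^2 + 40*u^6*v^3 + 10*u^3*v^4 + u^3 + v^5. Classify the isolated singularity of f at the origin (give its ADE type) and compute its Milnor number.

Type E_{8}, Milnor number mu = 8.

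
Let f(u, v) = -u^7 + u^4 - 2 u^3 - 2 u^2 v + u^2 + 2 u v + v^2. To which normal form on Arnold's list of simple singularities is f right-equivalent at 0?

The Hessian of f at 0 is [[2, 2], [2, 2]] with rank 1, so corank 1. A Groebner basis of the Jacobian ideal J(f) in C{u,v} is {14*u*v/3 + 5*u/3 + v^4 - 4*v^3/3 + 3*v^2 + 5*v/3, u*v^2 + 4*u*v/3 + u/3 + v^3/3 + v^2 + v/3, u^2 - u - v}; counting standard monomials gives mu = 6. Corank 1: A-series; mu = 6 gives A_6.

A6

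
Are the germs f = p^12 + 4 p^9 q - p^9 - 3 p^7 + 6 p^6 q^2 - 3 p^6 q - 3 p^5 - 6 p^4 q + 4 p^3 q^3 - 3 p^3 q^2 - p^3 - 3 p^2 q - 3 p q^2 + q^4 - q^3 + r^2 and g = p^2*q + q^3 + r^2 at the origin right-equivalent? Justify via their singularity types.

No.

The Hessian of f at 0 is [[0, 0, 0], [0, 0, 0], [0, 0, 2]] with rank 1, so corank 2. A Groebner basis of the Jacobian ideal J(f) in C{p,q,r} is {q^3, p^2 + 2*p*q + q^2, r}; counting standard monomials gives mu = 6. Corank 2; j^3 = -(p + q)^3 is a perfect cube, so E-series; the 4-jet and mu = 6 give E_6. The Hessian of g at 0 is [[0, 0, 0], [0, 0, 0], [0, 0, 2]] with rank 1, so corank 2. A Groebner basis of the Jacobian ideal J(g) in C{p,q,r} is {q^3, p^2 + 3*q^2, p*q, r}; counting standard monomials gives mu = 4. Corank 2; j^3 = q*(p^2 + q^2) splits into three distinct lines over C (the quadratic factor has nonzero discriminant), so D_4. f is E_6 but g is D_4, hence not right-equivalent.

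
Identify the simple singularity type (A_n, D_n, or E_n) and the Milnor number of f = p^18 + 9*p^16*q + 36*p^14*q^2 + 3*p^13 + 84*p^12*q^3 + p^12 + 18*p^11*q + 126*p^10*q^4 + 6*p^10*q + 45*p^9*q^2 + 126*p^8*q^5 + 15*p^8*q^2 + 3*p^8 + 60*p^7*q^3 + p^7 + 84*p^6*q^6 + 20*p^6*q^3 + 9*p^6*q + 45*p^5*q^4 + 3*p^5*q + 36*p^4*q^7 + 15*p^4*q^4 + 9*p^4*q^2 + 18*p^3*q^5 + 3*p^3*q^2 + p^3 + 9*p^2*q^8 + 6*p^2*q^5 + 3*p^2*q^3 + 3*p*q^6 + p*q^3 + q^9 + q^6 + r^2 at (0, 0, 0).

Type E_{7}, Milnor number mu = 7.

The Hessian of f at 0 is [[0, 0, 0], [0, 0, 0], [0, 0, 2]] with rank 1, so corank 2. A Groebner basis of the Jacobian ideal J(f) in C{p,q,r} is {p^3, p*q^2, 3*p^2 + q^3, r}; counting standard monomials gives mu = 7. Corank 2; j^3 = p^3 is a perfect cube, so E-series; the 4-jet and mu = 7 give E_7.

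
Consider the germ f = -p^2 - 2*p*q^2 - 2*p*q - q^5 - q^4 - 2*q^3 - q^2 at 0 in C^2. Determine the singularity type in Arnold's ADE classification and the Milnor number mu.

Type A_4, Milnor number mu = 4.

The Hessian of f at 0 is [[-2, -2], [-2, -2]] with rank 1, so corank 1. A Groebner basis of the Jacobian ideal J(f) in C{p,q} is {p^2 + 2*p*q - p - q, p + q^2 + q}; counting standard monomials gives mu = 4. Corank 1: A-series; mu = 4 gives A_4.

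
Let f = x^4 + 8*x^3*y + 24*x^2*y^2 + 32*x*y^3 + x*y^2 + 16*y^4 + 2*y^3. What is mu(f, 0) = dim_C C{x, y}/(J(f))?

5

The Hessian of f at 0 has rank 0. Corank 2; j^3 = y^2*(x + 2*y) has shape L^2 M (L != M), so D-series; mu = 5 gives D_5.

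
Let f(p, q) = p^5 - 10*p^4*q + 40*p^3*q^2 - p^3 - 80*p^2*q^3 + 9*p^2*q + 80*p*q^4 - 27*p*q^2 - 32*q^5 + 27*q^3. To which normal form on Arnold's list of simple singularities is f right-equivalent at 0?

The Hessian of f at 0 has rank 0. Corank 2; j^3 = -(p - 3*q)^3 is a perfect cube, so E-series; the 5-jet and mu = 8 give E_8.

E_8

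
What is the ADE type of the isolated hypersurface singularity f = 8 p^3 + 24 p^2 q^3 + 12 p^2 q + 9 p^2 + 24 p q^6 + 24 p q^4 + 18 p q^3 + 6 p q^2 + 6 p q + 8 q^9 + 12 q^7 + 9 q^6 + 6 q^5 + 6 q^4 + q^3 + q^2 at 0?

The Hessian of f at 0 is [[18, 6], [6, 2]] with rank 1, so corank 1. A Groebner basis of the Jacobian ideal J(f) in C{p,q} is {q^2, p + q/3}; counting standard monomials gives mu = 2. Corank 1: A-series; mu = 2 gives A_2.

A2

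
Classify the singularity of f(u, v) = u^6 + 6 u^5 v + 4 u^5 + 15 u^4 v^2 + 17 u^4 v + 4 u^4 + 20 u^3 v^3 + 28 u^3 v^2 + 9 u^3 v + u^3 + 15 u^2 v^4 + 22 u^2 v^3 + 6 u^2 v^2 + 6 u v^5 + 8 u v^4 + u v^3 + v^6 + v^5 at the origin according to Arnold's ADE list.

E_{7}

The Hessian of f at 0 is [[0, 0], [0, 0]] with rank 0, so corank 2. A Groebner basis of the Jacobian ideal J(f) in C{u,v} is {-3*u^2/5 + v^4 - v^3/5, u^3, u^2*v + u^2/5 + v^3/15, u^2/5 + u*v^2 + v^3/15}; counting standard monomials gives mu = 7. Corank 2; j^3 = u^3 is a perfect cube, so E-series; the 4-jet and mu = 7 give E_7.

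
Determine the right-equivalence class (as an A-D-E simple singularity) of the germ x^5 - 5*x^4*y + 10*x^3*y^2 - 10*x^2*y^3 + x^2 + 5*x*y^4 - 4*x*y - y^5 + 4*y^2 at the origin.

A4

The Hessian of f at 0 has rank 1. Corank 1: A-series; mu = 4 gives A_4.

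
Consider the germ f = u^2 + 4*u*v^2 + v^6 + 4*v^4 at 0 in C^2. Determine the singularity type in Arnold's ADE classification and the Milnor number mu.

Type A_{5}, Milnor number mu = 5.

The Hessian of f at 0 has rank 1. Corank 1: A-series; mu = 5 gives A_5.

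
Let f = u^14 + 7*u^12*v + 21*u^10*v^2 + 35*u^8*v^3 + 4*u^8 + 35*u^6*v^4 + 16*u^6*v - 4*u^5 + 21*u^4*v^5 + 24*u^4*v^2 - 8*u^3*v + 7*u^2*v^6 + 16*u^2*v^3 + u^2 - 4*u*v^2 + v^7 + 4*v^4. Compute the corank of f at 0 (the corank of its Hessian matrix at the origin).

1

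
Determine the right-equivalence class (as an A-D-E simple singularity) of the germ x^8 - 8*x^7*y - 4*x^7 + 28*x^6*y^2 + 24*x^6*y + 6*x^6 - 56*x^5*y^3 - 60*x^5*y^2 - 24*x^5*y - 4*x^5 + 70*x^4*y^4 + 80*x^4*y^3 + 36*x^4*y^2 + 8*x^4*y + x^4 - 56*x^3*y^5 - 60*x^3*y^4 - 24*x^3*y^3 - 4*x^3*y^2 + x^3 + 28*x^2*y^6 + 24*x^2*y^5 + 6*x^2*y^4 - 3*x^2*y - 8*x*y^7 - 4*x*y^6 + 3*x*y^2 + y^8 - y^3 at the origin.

E_{6}

The Hessian of f at 0 is [[0, 0], [0, 0]] with rank 0, so corank 2. A Groebner basis of the Jacobian ideal J(f) in C{x,y} is {y^4, x*y^2 - 2*y^3/3, x^2 - 2*x*y + y^2}; counting standard monomials gives mu = 6. Corank 2; j^3 = (x - y)^3 is a perfect cube, so E-series; the 4-jet and mu = 6 give E_6.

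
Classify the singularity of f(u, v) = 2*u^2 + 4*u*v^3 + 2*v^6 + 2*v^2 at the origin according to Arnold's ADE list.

The Hessian of f at 0 has rank 2. Corank 0: nondegenerate Morse point, so A_1.

A_1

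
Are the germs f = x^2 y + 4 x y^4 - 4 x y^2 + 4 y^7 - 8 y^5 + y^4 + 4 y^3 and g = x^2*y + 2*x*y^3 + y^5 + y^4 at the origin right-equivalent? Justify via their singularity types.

The Hessian of f at 0 has rank 0. Corank 2; j^3 = y*(x - 2*y)^2 has shape L^2 M (L != M), so D-series; mu = 5 gives D_5. The Hessian of g at 0 has rank 0. Corank 2; j^3 = x^2*y has shape L^2 M (L != M), so D-series; mu = 5 gives D_5. Both have type D_5, hence right-equivalent.

Yes.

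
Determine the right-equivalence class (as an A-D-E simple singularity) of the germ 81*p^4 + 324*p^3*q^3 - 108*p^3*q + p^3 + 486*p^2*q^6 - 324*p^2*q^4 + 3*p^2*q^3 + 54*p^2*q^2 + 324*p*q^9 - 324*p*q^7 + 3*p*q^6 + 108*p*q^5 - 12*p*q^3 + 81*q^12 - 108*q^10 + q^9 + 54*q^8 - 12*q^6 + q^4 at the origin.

E6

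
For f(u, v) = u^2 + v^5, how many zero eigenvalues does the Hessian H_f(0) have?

1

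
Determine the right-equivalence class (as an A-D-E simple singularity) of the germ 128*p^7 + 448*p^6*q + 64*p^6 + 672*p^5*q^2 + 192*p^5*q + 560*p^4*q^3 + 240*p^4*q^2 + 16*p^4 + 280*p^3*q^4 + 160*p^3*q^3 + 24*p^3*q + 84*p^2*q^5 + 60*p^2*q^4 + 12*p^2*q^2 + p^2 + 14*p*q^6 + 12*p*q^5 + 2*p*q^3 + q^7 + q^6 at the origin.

A_{6}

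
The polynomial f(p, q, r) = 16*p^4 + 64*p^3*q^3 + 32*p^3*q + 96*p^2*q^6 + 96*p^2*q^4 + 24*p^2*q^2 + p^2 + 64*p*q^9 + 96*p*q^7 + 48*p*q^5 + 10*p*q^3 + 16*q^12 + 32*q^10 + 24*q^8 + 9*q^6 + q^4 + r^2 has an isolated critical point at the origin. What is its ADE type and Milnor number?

The Hessian of f at 0 has rank 2. Corank 1: A-series; mu = 3 gives A_3.

Type A3, Milnor number mu = 3.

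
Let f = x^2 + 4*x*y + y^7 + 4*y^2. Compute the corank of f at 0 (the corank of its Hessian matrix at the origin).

The Hessian at 0 is [[2, 4], [4, 8]] of rank 1; hence corank 1.

1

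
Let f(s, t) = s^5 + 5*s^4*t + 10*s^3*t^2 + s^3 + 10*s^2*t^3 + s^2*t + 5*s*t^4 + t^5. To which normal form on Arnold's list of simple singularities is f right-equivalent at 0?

D_{6}

The Hessian of f at 0 has rank 0. Corank 2; j^3 = s^2*(s + t) has shape L^2 M (L != M), so D-series; mu = 6 gives D_6.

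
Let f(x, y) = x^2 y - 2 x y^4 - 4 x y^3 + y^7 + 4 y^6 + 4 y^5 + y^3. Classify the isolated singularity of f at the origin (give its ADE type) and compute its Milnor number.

The Hessian of f at 0 has rank 0. Corank 2; j^3 = y*(x^2 + y^2) splits into three distinct lines over C (the quadratic factor has nonzero discriminant), so D_4.

Type D4, Milnor number mu = 4.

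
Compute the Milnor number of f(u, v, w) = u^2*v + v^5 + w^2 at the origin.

6

The Hessian of f at 0 has rank 1. Corank 2; j^3 = u^2*v has shape L^2 M (L != M), so D-series; mu = 6 gives D_6.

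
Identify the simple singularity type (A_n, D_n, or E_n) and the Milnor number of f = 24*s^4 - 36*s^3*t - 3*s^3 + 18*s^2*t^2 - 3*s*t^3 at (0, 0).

The Hessian of f at 0 is [[0, 0], [0, 0]] with rank 0, so corank 2. A Groebner basis of the Jacobian ideal J(f) in C{s,t} is {3*s^2/4 + t^4 + t^3/4, s^3, s^2*t - s^2/4 - t^3/12, -s^2 + s*t^2 - t^3/3}; counting standard monomials gives mu = 7. Corank 2; j^3 = -3*s^3 is a perfect cube, so E-series; the 4-jet and mu = 7 give E_7.

Type E_{7}, Milnor number mu = 7.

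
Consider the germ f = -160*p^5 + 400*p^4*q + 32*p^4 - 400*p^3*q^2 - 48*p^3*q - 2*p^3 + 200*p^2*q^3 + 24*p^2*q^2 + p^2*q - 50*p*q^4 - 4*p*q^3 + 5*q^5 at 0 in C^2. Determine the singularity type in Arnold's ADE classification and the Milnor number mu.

The Hessian of f at 0 has rank 0. Corank 2; j^3 = -p^2*(2*p - q) has shape L^2 M (L != M), so D-series; mu = 6 gives D_6.

Type D6, Milnor number mu = 6.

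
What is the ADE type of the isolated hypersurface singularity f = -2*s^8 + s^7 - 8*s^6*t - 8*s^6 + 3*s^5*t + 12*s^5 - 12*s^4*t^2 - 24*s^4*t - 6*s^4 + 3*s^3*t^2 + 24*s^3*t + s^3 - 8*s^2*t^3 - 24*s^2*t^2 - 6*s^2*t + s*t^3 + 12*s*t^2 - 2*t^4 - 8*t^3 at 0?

The Hessian of f at 0 is [[0, 0], [0, 0]] with rank 0, so corank 2. A Groebner basis of the Jacobian ideal J(f) in C{s,t} is {-3*s^2/164 + 3*s*t/41 + t^4 - t^3/164 - 3*t^2/41, s^3 - 141*s^2/82 + 282*s*t/41 - 703*t^3/82 - 282*t^2/41, s^2*t - 95*s^2/164 + 95*s*t/41 - 2063*t^3/492 - 95*t^2/41, -6*s^2/41 + s*t^2 + 24*s*t/41 - 84*t^3/41 - 24*t^2/41}; counting standard monomials gives mu = 7. Corank 2; j^3 = (s - 2*t)^3 is a perfect cube, so E-series; the 4-jet and mu = 7 give E_7.

E_{7}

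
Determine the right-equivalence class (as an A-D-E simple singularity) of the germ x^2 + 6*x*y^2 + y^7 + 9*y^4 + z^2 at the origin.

A_6

The Hessian of f at 0 has rank 2. Corank 1: A-series; mu = 6 gives A_6.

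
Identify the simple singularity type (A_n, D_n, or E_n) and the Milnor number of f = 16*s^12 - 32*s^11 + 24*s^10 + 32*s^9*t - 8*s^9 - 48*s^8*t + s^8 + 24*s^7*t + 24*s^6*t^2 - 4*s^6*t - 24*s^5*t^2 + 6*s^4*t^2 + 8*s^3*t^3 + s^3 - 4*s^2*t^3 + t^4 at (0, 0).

The Hessian of f at 0 is [[0, 0], [0, 0]] with rank 0, so corank 2. A Groebner basis of the Jacobian ideal J(f) in C{s,t} is {t^3, s^2}; counting standard monomials gives mu = 6. Corank 2; j^3 = s^3 is a perfect cube, so E-series; the 4-jet and mu = 6 give E_6.

Type E_6, Milnor number mu = 6.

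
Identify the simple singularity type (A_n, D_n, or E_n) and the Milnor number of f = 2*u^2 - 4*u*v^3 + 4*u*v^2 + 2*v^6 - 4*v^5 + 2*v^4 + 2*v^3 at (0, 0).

Type A_{2}, Milnor number mu = 2.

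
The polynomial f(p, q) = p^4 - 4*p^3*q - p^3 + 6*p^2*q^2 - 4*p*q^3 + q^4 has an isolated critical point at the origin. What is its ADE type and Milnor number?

Type E6, Milnor number mu = 6.

The Hessian of f at 0 has rank 0. Corank 2; j^3 = -p^3 is a perfect cube, so E-series; the 4-jet and mu = 6 give E_6.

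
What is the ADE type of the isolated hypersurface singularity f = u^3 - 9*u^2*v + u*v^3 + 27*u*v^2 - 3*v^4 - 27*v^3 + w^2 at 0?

The Hessian of f at 0 has rank 1. Corank 2; j^3 = (u - 3*v)^3 is a perfect cube, so E-series; the 4-jet and mu = 7 give E_7.

E_{7}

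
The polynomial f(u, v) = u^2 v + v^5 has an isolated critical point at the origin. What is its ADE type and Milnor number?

The Hessian of f at 0 has rank 0. Corank 2; j^3 = u^2*v has shape L^2 M (L != M), so D-series; mu = 6 gives D_6.

Type D6, Milnor number mu = 6.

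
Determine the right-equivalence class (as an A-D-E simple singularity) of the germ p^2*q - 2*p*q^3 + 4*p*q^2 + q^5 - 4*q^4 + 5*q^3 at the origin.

D4

The Hessian of f at 0 has rank 0. Corank 2; j^3 = q*(p^2 + 4*p*q + 5*q^2) splits into three distinct lines over C (the quadratic factor has nonzero discriminant), so D_4.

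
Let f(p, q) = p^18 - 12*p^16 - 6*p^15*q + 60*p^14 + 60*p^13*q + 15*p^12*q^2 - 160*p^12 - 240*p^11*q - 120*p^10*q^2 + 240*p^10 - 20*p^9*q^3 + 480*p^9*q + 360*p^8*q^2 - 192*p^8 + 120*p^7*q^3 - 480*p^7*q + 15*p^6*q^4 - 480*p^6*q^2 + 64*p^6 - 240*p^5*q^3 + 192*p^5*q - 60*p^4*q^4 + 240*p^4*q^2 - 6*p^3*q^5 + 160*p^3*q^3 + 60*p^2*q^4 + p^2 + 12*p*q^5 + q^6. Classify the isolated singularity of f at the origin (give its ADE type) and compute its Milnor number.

The Hessian of f at 0 is [[2, 0], [0, 0]] with rank 1, so corank 1. A Groebner basis of the Jacobian ideal J(f) in C{p,q} is {q^5, p}; counting standard monomials gives mu = 5. Corank 1: A-series; mu = 5 gives A_5.

Type A5, Milnor number mu = 5.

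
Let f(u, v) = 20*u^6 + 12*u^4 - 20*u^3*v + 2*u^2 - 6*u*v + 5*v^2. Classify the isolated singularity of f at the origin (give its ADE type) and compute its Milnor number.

The Hessian of f at 0 has rank 2. Corank 0: nondegenerate Morse point, so A_1.

Type A_1, Milnor number mu = 1.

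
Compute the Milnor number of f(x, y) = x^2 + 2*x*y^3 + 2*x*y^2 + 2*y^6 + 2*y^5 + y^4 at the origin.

5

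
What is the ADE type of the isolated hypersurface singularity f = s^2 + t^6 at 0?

A5

The Hessian of f at 0 has rank 1. Corank 1: A-series; mu = 5 gives A_5.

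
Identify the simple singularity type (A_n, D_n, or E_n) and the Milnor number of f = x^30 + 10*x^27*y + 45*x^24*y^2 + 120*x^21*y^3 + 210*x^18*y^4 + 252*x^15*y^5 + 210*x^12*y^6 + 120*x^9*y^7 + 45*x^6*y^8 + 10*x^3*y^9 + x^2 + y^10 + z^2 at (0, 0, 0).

The Hessian of f at 0 has rank 2. Corank 1: A-series; mu = 9 gives A_9.

Type A_9, Milnor number mu = 9.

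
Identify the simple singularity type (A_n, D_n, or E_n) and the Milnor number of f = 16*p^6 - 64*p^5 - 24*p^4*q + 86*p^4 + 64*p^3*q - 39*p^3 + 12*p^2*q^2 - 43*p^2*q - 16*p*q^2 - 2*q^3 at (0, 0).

Type D_4, Milnor number mu = 4.

The Hessian of f at 0 has rank 0. Corank 2; j^3 = -(3*p + q)*(13*p^2 + 10*p*q + 2*q^2) splits into three distinct lines over C (the quadratic factor has nonzero discriminant), so D_4.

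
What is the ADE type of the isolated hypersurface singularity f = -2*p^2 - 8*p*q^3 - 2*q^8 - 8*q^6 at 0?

A7

The Hessian of f at 0 has rank 1. Corank 1: A-series; mu = 7 gives A_7.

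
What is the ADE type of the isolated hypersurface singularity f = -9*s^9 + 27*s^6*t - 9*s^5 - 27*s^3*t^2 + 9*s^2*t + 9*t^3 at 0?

D_4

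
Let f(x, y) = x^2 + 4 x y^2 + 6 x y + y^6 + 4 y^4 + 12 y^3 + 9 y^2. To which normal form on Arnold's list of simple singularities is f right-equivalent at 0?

A_{5}

The Hessian of f at 0 has rank 1. Corank 1: A-series; mu = 5 gives A_5.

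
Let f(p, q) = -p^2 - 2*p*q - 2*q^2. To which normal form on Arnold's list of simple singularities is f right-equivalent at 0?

The Hessian of f at 0 is [[-2, -2], [-2, -4]] with rank 2, so corank 0. A Groebner basis of the Jacobian ideal J(f) in C{p,q} is {p, q}; counting standard monomials gives mu = 1. Corank 0: nondegenerate Morse point, so A_1.

A_{1}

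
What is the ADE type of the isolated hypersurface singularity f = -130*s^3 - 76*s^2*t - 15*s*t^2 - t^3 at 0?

D4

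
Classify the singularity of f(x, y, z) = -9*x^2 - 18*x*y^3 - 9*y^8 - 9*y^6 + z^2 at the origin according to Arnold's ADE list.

The Hessian of f at 0 has rank 2. Corank 1: A-series; mu = 7 gives A_7.

A_{7}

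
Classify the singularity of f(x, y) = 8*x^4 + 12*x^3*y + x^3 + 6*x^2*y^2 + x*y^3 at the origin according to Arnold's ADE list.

The Hessian of f at 0 has rank 0. Corank 2; j^3 = x^3 is a perfect cube, so E-series; the 4-jet and mu = 7 give E_7.

E7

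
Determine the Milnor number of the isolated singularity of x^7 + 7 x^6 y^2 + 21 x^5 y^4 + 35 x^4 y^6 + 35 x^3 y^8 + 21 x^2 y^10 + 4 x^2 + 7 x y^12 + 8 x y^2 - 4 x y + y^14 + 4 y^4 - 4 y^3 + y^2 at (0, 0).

The Hessian of f at 0 is [[8, -4], [-4, 2]] with rank 1, so corank 1. A Groebner basis of the Jacobian ideal J(f) in C{x,y} is {x^3 - 3*x^2*y/2 - 3*x^2/4 + x*y/2 + x/16 - y/32, x + y^2 - y/2}; counting standard monomials gives mu = 6. Corank 1: A-series; mu = 6 gives A_6.

6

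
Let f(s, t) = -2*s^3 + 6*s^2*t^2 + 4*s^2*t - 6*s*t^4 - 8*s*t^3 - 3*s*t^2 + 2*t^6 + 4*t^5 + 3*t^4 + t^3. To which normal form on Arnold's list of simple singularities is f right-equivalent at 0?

D4

The Hessian of f at 0 has rank 0. Corank 2; j^3 = -(s - t)*(2*s^2 - 2*s*t + t^2) splits into three distinct lines over C (the quadratic factor has nonzero discriminant), so D_4.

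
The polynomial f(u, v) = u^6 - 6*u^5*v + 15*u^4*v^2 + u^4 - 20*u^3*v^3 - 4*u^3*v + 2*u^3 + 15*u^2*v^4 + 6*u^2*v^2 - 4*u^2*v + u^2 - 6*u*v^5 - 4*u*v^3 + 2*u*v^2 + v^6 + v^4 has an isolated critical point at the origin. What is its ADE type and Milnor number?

Type A5, Milnor number mu = 5.

The Hessian of f at 0 has rank 1. Corank 1: A-series; mu = 5 gives A_5.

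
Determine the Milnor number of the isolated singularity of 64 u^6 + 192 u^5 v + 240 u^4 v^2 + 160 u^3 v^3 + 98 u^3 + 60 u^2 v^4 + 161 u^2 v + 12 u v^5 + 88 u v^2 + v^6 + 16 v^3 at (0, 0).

7

The Hessian of f at 0 has rank 0. Corank 2; j^3 = (2*u + v)*(7*u + 4*v)^2 has shape L^2 M (L != M), so D-series; mu = 7 gives D_7.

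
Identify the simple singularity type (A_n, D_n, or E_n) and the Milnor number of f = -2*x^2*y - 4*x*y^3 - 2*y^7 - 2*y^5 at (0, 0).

The Hessian of f at 0 has rank 0. Corank 2; j^3 = -2*x^2*y has shape L^2 M (L != M), so D-series; mu = 8 gives D_8.

Type D_{8}, Milnor number mu = 8.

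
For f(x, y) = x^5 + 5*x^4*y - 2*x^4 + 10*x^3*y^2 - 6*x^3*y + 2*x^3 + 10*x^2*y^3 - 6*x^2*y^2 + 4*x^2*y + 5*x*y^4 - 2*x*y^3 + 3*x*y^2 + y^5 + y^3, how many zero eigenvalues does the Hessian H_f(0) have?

2

Hessian at 0 has rank 0.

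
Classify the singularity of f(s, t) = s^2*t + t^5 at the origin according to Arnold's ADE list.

D6

The Hessian of f at 0 has rank 0. Corank 2; j^3 = s^2*t has shape L^2 M (L != M), so D-series; mu = 6 gives D_6.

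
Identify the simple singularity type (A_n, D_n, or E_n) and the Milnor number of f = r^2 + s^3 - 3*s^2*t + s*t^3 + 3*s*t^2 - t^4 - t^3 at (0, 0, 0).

Type E7, Milnor number mu = 7.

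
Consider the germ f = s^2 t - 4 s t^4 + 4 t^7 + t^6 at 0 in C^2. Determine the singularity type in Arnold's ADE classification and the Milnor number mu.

Type D7, Milnor number mu = 7.

The Hessian of f at 0 is [[0, 0], [0, 0]] with rank 0, so corank 2. A Groebner basis of the Jacobian ideal J(f) in C{s,t} is {-s*t/2 + t^4, s^3, s^2*t, s^2/3 + s*t^2}; counting standard monomials gives mu = 7. Corank 2; j^3 = s^2*t has shape L^2 M (L != M), so D-series; mu = 7 gives D_7.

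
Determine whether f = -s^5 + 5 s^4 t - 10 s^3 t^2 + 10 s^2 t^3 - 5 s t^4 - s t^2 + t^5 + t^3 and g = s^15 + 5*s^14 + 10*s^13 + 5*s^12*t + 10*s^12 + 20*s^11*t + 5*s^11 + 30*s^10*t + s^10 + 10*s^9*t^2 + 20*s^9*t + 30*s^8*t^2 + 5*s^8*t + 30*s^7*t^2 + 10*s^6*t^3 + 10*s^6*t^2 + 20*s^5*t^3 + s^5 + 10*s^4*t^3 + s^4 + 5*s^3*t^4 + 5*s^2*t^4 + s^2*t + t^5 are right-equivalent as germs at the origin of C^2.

Yes.

The Hessian of f at 0 is [[0, 0], [0, 0]] with rank 0, so corank 2. A Groebner basis of the Jacobian ideal J(f) in C{s,t} is {s^4 + t^2/5, t^3, s*t - t^2}; counting standard monomials gives mu = 6. Corank 2; j^3 = -t^2*(s - t) has shape L^2 M (L != M), so D-series; mu = 6 gives D_6. The Hessian of g at 0 is [[0, 0], [0, 0]] with rank 0, so corank 2. A Groebner basis of the Jacobian ideal J(g) in C{s,t} is {s^2/5 + t^4, s^3, s*t}; counting standard monomials gives mu = 6. Corank 2; j^3 = s^2*t has shape L^2 M (L != M), so D-series; mu = 6 gives D_6. Both have type D_6, hence right-equivalent.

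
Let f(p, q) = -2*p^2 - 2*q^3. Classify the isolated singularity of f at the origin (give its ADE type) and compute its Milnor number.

The Hessian of f at 0 is [[-4, 0], [0, 0]] with rank 1, so corank 1. A Groebner basis of the Jacobian ideal J(f) in C{p,q} is {q^2, p}; counting standard monomials gives mu = 2. Corank 1: A-series; mu = 2 gives A_2.

Type A_2, Milnor number mu = 2.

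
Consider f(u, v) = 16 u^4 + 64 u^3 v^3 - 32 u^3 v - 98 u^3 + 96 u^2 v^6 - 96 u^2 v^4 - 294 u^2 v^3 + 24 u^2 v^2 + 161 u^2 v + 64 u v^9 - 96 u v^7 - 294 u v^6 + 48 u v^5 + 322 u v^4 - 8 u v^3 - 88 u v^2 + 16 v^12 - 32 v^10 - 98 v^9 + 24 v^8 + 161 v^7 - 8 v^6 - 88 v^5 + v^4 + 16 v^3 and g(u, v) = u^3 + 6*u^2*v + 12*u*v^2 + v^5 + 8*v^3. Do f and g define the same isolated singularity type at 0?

No.

The Hessian of f at 0 has rank 0. Corank 2; j^3 = -(2*u - v)*(7*u - 4*v)^2 has shape L^2 M (L != M), so D-series; mu = 5 gives D_5. The Hessian of g at 0 has rank 0. Corank 2; j^3 = (u + 2*v)^3 is a perfect cube, so E-series; the 5-jet and mu = 8 give E_8. f is D_5 but g is E_8, hence not right-equivalent.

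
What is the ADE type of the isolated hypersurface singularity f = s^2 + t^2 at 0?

The Hessian of f at 0 has rank 2. Corank 0: nondegenerate Morse point, so A_1.

A1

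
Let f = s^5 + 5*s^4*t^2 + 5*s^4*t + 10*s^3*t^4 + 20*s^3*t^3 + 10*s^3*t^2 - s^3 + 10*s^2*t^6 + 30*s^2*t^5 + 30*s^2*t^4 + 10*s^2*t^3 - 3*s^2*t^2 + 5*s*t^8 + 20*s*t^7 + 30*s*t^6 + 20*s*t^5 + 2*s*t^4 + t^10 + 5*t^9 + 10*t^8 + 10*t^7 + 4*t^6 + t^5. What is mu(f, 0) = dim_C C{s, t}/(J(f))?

8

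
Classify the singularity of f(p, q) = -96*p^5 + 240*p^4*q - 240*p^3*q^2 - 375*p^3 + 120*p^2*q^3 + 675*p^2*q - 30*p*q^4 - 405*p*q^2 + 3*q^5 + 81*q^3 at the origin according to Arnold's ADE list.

The Hessian of f at 0 has rank 0. Corank 2; j^3 = -3*(5*p - 3*q)^3 is a perfect cube, so E-series; the 5-jet and mu = 8 give E_8.

E_8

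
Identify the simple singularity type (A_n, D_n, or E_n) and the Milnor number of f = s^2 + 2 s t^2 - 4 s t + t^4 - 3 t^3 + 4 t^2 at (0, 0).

Type A_{2}, Milnor number mu = 2.

The Hessian of f at 0 is [[2, -4], [-4, 8]] with rank 1, so corank 1. A Groebner basis of the Jacobian ideal J(f) in C{s,t} is {t^2, s - 2*t}; counting standard monomials gives mu = 2. Corank 1: A-series; mu = 2 gives A_2.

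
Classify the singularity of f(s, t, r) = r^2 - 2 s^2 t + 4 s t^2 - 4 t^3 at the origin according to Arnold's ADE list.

The Hessian of f at 0 has rank 1. Corank 2; j^3 = -2*t*(s^2 - 2*s*t + 2*t^2) splits into three distinct lines over C (the quadratic factor has nonzero discriminant), so D_4.

D_4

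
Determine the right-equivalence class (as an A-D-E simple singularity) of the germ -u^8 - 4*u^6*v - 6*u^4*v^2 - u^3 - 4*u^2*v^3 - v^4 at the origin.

The Hessian of f at 0 has rank 0. Corank 2; j^3 = -u^3 is a perfect cube, so E-series; the 4-jet and mu = 6 give E_6.

E_6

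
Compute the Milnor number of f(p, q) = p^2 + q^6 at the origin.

5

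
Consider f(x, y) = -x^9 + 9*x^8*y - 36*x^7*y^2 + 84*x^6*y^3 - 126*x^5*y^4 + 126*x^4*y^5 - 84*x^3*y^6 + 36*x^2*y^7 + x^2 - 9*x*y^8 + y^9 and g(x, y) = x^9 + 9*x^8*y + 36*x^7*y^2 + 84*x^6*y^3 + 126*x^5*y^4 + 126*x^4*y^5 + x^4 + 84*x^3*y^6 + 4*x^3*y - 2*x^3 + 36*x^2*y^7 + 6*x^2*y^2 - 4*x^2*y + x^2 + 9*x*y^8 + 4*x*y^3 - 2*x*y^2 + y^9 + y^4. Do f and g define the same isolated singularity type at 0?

Yes.

The Hessian of f at 0 has rank 1. Corank 1: A-series; mu = 8 gives A_8. The Hessian of g at 0 has rank 1. Corank 1: A-series; mu = 8 gives A_8. Both have type A_8, hence right-equivalent.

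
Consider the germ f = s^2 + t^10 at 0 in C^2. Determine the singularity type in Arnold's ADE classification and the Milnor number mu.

Type A_{9}, Milnor number mu = 9.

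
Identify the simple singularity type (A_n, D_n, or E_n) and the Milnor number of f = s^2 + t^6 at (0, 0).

Type A_{5}, Milnor number mu = 5.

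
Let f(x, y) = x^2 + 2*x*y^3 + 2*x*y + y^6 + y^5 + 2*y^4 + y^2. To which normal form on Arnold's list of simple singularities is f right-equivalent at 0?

The Hessian of f at 0 has rank 1. Corank 1: A-series; mu = 4 gives A_4.

A_{4}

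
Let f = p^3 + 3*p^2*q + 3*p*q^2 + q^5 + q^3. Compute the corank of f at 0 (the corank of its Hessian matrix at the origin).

2

The Hessian at 0 is [[0, 0], [0, 0]] of rank 0; hence corank 2.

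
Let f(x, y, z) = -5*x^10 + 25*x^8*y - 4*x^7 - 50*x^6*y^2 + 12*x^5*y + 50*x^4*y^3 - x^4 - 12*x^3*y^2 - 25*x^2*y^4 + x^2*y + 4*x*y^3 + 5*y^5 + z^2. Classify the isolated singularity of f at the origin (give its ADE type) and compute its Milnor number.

Type D_{6}, Milnor number mu = 6.

The Hessian of f at 0 has rank 1. Corank 2; j^3 = x^2*y has shape L^2 M (L != M), so D-series; mu = 6 gives D_6.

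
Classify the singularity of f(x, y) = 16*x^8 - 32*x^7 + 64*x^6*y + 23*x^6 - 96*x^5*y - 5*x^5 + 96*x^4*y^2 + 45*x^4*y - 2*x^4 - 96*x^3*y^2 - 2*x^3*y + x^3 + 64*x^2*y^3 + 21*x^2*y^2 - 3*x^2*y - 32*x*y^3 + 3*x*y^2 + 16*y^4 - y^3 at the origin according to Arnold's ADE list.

The Hessian of f at 0 has rank 0. Corank 2; j^3 = (x - y)^3 is a perfect cube, so E-series; the 4-jet and mu = 6 give E_6.

E_6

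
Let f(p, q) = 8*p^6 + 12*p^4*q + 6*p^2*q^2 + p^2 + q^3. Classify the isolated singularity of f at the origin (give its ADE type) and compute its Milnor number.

Type A_{2}, Milnor number mu = 2.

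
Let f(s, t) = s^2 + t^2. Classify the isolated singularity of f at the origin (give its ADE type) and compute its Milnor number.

Type A_1, Milnor number mu = 1.

The Hessian of f at 0 is [[2, 0], [0, 2]] with rank 2, so corank 0. A Groebner basis of the Jacobian ideal J(f) in C{s,t} is {s, t}; counting standard monomials gives mu = 1. Corank 0: nondegenerate Morse point, so A_1.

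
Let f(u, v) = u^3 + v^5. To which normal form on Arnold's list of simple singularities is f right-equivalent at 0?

E8

The Hessian of f at 0 is [[0, 0], [0, 0]] with rank 0, so corank 2. A Groebner basis of the Jacobian ideal J(f) in C{u,v} is {v^4, u^2}; counting standard monomials gives mu = 8. Corank 2; j^3 = u^3 is a perfect cube, so E-series; the 5-jet and mu = 8 give E_8.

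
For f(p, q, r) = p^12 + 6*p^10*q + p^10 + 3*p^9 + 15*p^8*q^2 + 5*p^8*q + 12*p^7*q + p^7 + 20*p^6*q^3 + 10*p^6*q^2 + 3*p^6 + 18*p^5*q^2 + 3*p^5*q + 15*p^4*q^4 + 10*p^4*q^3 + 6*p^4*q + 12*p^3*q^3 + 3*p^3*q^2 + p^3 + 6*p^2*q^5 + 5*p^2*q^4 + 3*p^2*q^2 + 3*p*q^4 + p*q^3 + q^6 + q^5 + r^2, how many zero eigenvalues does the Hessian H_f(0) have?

2

The Hessian at 0 is [[0, 0, 0], [0, 0, 0], [0, 0, 2]] of rank 1; hence corank 2.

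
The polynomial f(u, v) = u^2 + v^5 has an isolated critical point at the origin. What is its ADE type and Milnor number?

Type A4, Milnor number mu = 4.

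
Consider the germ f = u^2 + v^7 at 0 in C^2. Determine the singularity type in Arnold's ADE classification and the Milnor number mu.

The Hessian of f at 0 has rank 1. Corank 1: A-series; mu = 6 gives A_6.

Type A_6, Milnor number mu = 6.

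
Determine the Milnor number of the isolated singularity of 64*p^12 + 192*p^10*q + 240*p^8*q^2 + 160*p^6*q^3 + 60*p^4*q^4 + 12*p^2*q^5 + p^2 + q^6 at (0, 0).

5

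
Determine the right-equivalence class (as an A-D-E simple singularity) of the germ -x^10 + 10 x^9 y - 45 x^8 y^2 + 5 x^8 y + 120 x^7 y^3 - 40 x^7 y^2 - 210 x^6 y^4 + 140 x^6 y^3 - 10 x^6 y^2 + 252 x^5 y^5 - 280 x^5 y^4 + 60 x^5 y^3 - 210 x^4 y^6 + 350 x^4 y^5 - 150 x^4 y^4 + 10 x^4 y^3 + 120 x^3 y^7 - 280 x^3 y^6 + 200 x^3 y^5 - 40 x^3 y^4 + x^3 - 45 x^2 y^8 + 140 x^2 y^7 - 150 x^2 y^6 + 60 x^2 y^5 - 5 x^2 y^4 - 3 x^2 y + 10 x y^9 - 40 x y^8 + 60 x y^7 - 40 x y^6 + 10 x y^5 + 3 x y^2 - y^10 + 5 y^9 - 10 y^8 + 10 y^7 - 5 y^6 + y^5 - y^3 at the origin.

E_8

The Hessian of f at 0 has rank 0. Corank 2; j^3 = (x - y)^3 is a perfect cube, so E-series; the 5-jet and mu = 8 give E_8.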